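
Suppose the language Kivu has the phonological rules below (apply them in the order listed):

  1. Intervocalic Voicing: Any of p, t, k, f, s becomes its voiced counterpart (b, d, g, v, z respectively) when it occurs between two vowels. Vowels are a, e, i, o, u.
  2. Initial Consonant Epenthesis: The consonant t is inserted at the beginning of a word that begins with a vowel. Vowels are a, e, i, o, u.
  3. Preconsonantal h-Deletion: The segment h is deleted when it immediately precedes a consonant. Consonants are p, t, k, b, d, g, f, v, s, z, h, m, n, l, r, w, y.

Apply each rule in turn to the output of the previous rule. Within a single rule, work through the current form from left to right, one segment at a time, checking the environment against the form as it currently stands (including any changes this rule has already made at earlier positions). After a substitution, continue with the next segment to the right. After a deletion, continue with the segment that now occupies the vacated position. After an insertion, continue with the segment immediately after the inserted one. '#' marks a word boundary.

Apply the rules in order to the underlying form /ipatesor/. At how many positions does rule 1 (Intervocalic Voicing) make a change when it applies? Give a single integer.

1 Intervocalic Voicing: [ipatesor] → [ibadezor]
2 Initial Consonant Epenthesis: [ibadezor] → [tibadezor]
3 Preconsonantal h-Deletion: no change — [tibadezor]
Rule 1 changed 3 position(s).

3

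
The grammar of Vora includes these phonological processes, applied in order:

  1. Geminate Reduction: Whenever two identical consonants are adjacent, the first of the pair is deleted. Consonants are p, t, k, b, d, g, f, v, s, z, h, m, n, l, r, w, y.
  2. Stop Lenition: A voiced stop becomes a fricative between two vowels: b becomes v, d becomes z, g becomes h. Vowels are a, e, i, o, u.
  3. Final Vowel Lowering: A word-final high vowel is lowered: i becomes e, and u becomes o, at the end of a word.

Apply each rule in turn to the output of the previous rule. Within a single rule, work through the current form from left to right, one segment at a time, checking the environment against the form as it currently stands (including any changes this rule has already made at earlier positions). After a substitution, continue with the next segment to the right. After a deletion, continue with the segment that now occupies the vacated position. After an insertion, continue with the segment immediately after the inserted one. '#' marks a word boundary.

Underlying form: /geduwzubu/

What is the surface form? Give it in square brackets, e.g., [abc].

1 Geminate Reduction: no change — [geduwzubu]
2 Stop Lenition: [geduwzubu] → [gezuwzuvu]
3 Final Vowel Lowering: [gezuwzuvu] → [gezuwzuvo]

[gezuwzuvo]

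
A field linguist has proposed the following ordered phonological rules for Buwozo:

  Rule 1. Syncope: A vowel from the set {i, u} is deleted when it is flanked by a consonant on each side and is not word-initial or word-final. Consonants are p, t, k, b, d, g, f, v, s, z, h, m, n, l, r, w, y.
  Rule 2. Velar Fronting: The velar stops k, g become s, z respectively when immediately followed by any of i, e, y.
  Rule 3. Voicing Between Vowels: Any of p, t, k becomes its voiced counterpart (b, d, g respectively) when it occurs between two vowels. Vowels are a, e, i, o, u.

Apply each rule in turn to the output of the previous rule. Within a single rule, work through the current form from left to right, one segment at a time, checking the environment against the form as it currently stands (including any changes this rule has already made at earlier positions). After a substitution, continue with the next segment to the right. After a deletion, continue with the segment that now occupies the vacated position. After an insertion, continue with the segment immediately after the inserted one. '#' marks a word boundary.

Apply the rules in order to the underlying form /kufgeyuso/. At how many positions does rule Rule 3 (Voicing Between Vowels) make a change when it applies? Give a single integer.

Rule 1 Syncope: [kufgeyuso] → [kfgeyso]
Rule 2 Velar Fronting: [kfgeyso] → [kfzeyso]
Rule 3 Voicing Between Vowels: no change — [kfzeyso]
Rule Rule 3 changed 0 position(s).

0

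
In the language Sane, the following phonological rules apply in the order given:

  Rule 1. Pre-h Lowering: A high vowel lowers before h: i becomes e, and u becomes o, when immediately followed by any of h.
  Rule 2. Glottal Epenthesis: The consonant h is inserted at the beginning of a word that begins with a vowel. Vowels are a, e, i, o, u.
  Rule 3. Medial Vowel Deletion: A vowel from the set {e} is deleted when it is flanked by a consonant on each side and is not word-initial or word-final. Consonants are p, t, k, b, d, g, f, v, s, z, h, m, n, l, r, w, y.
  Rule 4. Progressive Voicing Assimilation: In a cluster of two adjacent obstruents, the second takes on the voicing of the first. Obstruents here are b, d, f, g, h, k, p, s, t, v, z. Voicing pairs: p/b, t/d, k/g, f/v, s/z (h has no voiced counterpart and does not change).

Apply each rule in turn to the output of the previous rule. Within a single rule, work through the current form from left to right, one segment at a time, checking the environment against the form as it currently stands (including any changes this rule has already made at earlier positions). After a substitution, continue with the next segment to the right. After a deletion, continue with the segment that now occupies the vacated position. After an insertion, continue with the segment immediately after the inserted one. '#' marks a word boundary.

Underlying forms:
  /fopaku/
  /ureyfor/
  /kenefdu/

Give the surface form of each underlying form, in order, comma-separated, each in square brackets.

[fopaku], [huryfor], [knftu]

/fopaku/:
  Rule 1 Pre-h Lowering: no change — [fopaku]
  Rule 2 Glottal Epenthesis: no change — [fopaku]
  Rule 3 Medial Vowel Deletion: no change — [fopaku]
  Rule 4 Progressive Voicing Assimilation: no change — [fopaku]
/ureyfor/:
  Rule 1 Pre-h Lowering: no change — [ureyfor]
  Rule 2 Glottal Epenthesis: [ureyfor] → [hureyfor]
  Rule 3 Medial Vowel Deletion: [hureyfor] → [huryfor]
  Rule 4 Progressive Voicing Assimilation: no change — [huryfor]
/kenefdu/:
  Rule 1 Pre-h Lowering: no change — [kenefdu]
  Rule 2 Glottal Epenthesis: no change — [kenefdu]
  Rule 3 Medial Vowel Deletion: [kenefdu] → [knfdu]
  Rule 4 Progressive Voicing Assimilation: [knfdu] → [knftu]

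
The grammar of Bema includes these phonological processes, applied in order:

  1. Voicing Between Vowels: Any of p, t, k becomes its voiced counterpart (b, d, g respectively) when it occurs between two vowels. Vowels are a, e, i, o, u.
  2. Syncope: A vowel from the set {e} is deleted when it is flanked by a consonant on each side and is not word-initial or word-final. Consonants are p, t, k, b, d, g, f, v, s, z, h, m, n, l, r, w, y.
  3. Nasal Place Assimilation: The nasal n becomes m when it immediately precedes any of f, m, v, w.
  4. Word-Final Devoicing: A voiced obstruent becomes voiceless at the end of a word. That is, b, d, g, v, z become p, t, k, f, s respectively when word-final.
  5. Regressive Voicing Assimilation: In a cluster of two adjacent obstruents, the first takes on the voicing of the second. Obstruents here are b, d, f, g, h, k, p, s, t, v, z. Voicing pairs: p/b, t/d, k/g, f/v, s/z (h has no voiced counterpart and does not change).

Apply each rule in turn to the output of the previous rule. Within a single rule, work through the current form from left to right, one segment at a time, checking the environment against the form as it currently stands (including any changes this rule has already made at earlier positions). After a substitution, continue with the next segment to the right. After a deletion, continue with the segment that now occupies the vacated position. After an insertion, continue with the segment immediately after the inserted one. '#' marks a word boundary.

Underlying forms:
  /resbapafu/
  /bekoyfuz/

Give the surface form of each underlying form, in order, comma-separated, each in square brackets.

/resbapafu/:
  1 Voicing Between Vowels: [resbapafu] → [resbabafu]
  2 Syncope: [resbabafu] → [rsbabafu]
  3 Nasal Place Assimilation: no change — [rsbabafu]
  4 Word-Final Devoicing: no change — [rsbabafu]
  5 Regressive Voicing Assimilation: [rsbabafu] → [rzbabafu]
/bekoyfuz/:
  1 Voicing Between Vowels: [bekoyfuz] → [begoyfuz]
  2 Syncope: [begoyfuz] → [bgoyfuz]
  3 Nasal Place Assimilation: no change — [bgoyfuz]
  4 Word-Final Devoicing: [bgoyfuz] → [bgoyfus]
  5 Regressive Voicing Assimilation: no change — [bgoyfus]

[rzbabafu], [bgoyfus]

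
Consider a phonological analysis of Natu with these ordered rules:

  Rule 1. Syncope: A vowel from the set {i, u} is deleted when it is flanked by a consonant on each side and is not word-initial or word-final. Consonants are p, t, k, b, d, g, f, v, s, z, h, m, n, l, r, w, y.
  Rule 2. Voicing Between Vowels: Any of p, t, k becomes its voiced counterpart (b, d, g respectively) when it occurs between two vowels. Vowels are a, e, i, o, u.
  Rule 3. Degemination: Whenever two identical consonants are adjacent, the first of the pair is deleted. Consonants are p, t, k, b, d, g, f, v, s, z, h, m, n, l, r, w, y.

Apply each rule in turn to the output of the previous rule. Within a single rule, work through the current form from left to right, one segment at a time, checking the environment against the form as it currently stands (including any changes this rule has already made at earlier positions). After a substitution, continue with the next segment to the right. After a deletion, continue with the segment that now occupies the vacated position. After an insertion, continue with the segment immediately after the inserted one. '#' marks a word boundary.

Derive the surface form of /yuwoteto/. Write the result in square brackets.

[ywodedo]

Rule 1 Syncope: [yuwoteto] → [ywoteto]
Rule 2 Voicing Between Vowels: [ywoteto] → [ywodedo]
Rule 3 Degemination: no change — [ywodedo]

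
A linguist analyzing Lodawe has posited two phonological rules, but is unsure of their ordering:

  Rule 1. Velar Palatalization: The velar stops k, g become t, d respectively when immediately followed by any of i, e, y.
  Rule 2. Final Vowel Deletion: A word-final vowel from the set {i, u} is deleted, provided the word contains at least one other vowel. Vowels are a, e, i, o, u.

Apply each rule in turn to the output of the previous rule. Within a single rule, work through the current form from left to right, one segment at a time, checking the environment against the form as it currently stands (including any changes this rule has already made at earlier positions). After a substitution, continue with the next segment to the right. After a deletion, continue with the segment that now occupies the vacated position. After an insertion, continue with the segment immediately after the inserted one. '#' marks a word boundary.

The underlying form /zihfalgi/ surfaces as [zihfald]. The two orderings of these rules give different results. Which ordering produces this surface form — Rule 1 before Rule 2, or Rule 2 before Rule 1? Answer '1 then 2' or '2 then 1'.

Order 1 then 2:
  1 Velar Palatalization: [zihfalgi] → [zihfaldi]
  2 Final Vowel Deletion: [zihfaldi] → [zihfald]
  result: [zihfald]
Order 2 then 1:
  2 Final Vowel Deletion: [zihfalgi] → [zihfalg]
  1 Velar Palatalization: no change — [zihfalg]
  result: [zihfalg]

1 then 2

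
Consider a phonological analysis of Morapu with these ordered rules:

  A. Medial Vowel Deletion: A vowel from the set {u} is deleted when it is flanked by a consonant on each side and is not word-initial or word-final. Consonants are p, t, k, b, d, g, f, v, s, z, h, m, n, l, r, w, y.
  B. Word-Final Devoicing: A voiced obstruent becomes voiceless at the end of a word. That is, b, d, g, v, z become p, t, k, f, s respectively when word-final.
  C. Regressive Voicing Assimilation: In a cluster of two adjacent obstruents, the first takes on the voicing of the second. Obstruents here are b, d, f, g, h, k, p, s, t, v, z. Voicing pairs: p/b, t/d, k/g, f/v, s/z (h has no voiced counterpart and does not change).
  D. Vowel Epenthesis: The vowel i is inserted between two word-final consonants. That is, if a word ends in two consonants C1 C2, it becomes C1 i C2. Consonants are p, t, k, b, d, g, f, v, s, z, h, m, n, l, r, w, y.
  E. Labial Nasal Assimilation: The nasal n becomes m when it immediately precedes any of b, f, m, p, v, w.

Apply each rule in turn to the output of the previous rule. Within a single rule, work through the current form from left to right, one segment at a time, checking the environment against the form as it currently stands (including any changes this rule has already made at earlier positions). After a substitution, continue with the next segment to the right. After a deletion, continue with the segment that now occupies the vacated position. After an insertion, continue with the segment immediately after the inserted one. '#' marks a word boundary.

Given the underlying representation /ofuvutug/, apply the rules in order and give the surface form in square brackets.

[ovftik]

A Medial Vowel Deletion: [ofuvutug] → [ofvtg]
B Word-Final Devoicing: [ofvtg] → [ofvtk]
C Regressive Voicing Assimilation: [ofvtk] → [ovftk]
D Vowel Epenthesis: [ovftk] → [ovftik]
E Labial Nasal Assimilation: no change — [ovftik]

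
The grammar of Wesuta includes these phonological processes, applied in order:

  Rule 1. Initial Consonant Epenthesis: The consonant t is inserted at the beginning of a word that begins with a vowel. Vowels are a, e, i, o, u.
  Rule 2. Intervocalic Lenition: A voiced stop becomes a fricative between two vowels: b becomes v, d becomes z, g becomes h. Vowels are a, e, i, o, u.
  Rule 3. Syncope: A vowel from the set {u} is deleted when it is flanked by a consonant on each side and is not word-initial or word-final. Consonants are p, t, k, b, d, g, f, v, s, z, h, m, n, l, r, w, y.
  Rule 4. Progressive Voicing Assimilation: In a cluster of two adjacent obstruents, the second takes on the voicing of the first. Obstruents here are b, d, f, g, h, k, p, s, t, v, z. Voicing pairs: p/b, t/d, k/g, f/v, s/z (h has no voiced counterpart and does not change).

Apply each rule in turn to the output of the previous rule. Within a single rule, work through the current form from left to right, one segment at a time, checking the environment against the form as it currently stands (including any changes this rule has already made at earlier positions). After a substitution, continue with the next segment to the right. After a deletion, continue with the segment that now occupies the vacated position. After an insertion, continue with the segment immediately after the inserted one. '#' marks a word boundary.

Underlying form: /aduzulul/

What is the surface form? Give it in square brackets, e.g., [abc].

Rule 1 Initial Consonant Epenthesis: [aduzulul] → [taduzulul]
Rule 2 Intervocalic Lenition: [taduzulul] → [tazuzulul]
Rule 3 Syncope: [tazuzulul] → [tazzll]
Rule 4 Progressive Voicing Assimilation: no change — [tazzll]

[tazzll]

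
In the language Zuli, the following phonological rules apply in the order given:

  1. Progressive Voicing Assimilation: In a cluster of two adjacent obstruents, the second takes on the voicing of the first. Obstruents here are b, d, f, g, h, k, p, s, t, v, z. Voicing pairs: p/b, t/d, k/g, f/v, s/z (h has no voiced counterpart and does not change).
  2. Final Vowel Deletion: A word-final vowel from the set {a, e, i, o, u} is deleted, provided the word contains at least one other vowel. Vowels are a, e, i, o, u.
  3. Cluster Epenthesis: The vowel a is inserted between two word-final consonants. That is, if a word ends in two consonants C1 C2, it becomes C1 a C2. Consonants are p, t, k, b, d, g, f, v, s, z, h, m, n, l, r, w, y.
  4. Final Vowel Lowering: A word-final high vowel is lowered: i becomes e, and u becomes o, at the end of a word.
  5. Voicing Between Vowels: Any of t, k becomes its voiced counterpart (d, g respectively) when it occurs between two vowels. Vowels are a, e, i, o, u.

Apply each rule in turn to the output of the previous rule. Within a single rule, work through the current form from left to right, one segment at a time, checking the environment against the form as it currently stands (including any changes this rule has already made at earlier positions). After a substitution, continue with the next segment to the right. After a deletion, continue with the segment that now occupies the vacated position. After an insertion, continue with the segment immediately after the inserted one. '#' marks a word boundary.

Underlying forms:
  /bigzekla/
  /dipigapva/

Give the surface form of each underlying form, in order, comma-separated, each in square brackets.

/bigzekla/:
  1 Progressive Voicing Assimilation: no change — [bigzekla]
  2 Final Vowel Deletion: [bigzekla] → [bigzekl]
  3 Cluster Epenthesis: [bigzekl] → [bigzekal]
  4 Final Vowel Lowering: no change — [bigzekal]
  5 Voicing Between Vowels: [bigzekal] → [bigzegal]
/dipigapva/:
  1 Progressive Voicing Assimilation: [dipigapva] → [dipigapfa]
  2 Final Vowel Deletion: [dipigapfa] → [dipigapf]
  3 Cluster Epenthesis: [dipigapf] → [dipigapaf]
  4 Final Vowel Lowering: no change — [dipigapaf]
  5 Voicing Between Vowels: no change — [dipigapaf]

[bigzegal], [dipigapaf]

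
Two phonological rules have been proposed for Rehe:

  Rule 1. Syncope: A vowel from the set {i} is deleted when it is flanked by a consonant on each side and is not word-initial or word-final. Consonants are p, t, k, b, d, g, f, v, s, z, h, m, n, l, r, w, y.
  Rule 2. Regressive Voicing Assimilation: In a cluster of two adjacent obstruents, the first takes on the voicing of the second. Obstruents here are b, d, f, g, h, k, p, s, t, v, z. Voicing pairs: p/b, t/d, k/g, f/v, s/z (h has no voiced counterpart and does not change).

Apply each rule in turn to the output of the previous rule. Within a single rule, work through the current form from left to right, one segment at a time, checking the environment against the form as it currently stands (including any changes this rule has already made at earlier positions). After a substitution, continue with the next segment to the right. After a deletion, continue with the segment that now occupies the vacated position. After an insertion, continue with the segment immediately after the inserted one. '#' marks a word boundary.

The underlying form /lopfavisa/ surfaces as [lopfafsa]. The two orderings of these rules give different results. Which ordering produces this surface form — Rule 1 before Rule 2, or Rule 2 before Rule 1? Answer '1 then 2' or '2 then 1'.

1 then 2

Order 1 then 2:
  1 Syncope: [lopfavisa] → [lopfavsa]
  2 Regressive Voicing Assimilation: [lopfavsa] → [lopfafsa]
  result: [lopfafsa]
Order 2 then 1:
  2 Regressive Voicing Assimilation: no change — [lopfavisa]
  1 Syncope: [lopfavisa] → [lopfavsa]
  result: [lopfavsa]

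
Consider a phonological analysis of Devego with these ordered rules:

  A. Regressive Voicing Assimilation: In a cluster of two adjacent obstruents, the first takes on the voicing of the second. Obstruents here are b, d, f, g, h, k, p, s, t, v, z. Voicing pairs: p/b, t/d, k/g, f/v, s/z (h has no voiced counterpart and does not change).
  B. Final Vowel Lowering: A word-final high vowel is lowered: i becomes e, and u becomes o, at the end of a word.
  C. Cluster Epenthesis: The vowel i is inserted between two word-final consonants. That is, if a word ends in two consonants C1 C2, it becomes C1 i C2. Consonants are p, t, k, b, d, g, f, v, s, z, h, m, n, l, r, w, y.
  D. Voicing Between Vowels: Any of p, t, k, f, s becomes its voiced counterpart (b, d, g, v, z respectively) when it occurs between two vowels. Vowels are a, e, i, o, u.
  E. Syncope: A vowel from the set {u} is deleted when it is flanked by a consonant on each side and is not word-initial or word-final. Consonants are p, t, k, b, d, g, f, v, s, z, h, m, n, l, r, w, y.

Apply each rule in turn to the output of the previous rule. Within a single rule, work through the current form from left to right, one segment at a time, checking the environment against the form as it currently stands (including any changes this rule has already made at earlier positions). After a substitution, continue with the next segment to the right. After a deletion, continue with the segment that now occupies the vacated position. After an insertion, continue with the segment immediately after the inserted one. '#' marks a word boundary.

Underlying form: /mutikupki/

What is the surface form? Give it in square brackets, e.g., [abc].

A Regressive Voicing Assimilation: no change — [mutikupki]
B Final Vowel Lowering: [mutikupki] → [mutikupke]
C Cluster Epenthesis: no change — [mutikupke]
D Voicing Between Vowels: [mutikupke] → [mudigupke]
E Syncope: [mudigupke] → [mdigpke]

[mdigpke]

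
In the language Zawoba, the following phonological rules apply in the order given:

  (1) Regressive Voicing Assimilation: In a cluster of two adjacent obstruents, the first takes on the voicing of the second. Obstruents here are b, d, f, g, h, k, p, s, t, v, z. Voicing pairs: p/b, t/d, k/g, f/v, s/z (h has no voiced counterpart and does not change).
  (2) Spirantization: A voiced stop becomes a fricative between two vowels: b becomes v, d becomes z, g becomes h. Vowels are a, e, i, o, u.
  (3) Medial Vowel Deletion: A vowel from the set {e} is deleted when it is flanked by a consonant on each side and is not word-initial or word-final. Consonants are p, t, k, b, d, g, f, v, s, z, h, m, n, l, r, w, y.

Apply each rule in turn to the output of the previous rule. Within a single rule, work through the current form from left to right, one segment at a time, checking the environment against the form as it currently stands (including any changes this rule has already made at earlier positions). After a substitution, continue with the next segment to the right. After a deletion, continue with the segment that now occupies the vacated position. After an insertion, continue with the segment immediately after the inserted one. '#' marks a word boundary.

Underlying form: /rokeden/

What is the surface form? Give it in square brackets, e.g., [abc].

[rokzn]

(1) Regressive Voicing Assimilation: no change — [rokeden]
(2) Spirantization: [rokeden] → [rokezen]
(3) Medial Vowel Deletion: [rokezen] → [rokzn]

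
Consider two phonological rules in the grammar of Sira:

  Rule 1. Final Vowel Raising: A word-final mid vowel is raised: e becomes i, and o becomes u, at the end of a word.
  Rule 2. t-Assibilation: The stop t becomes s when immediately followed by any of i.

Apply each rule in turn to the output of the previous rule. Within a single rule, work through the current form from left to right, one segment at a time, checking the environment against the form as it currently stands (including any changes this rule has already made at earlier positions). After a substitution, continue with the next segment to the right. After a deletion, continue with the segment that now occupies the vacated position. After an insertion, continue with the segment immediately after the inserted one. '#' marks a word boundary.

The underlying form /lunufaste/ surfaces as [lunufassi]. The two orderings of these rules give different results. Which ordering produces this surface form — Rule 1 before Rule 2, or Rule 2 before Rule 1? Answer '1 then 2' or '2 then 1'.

1 then 2

Order 1 then 2:
  1 Final Vowel Raising: [lunufaste] → [lunufasti]
  2 t-Assibilation: [lunufasti] → [lunufassi]
  result: [lunufassi]
Order 2 then 1:
  2 t-Assibilation: no change — [lunufaste]
  1 Final Vowel Raising: [lunufaste] → [lunufasti]
  result: [lunufasti]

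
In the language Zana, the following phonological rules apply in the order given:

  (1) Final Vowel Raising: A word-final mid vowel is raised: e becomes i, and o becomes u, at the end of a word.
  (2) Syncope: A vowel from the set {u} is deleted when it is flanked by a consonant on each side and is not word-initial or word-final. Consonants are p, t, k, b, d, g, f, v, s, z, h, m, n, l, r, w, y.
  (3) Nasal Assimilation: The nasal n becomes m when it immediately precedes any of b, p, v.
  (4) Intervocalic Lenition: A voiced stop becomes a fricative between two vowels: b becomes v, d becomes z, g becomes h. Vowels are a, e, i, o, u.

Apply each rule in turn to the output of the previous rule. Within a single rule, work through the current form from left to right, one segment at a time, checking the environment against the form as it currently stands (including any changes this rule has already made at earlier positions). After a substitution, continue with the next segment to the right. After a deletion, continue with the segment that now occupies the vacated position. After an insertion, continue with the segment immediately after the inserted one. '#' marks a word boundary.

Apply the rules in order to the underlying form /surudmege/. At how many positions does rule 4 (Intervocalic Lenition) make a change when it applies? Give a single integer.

1

(1) Final Vowel Raising: [surudmege] → [surudmegi]
(2) Syncope: [surudmegi] → [srdmegi]
(3) Nasal Assimilation: no change — [srdmegi]
(4) Intervocalic Lenition: [srdmegi] → [srdmehi]
Rule 4 changed 1 position(s).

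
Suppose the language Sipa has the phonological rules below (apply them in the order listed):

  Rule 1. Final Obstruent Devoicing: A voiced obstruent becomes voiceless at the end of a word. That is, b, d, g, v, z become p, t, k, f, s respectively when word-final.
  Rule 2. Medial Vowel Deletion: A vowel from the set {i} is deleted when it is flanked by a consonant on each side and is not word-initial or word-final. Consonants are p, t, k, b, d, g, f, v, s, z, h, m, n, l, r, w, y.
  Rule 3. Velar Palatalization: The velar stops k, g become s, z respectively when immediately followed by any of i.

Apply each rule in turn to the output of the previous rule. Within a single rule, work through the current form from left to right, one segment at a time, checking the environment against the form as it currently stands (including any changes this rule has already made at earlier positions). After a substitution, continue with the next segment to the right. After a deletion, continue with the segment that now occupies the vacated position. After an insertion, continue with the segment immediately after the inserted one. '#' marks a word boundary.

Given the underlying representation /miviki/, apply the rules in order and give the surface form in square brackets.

Rule 1 Final Obstruent Devoicing: no change — [miviki]
Rule 2 Medial Vowel Deletion: [miviki] → [mvki]
Rule 3 Velar Palatalization: [mvki] → [mvsi]

[mvsi]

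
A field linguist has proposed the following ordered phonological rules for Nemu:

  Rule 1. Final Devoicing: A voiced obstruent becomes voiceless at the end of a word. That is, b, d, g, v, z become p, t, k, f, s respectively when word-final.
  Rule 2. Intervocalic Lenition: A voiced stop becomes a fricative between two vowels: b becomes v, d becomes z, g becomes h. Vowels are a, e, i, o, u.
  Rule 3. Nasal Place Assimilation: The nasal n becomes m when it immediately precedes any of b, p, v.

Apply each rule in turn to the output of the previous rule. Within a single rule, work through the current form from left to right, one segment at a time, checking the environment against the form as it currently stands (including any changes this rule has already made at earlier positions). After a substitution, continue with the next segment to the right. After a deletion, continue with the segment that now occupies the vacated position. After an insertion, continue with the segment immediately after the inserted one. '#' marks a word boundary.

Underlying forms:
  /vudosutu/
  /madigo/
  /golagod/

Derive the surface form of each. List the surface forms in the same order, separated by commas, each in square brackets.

/vudosutu/:
  Rule 1 Final Devoicing: no change — [vudosutu]
  Rule 2 Intervocalic Lenition: [vudosutu] → [vuzosutu]
  Rule 3 Nasal Place Assimilation: no change — [vuzosutu]
/madigo/:
  Rule 1 Final Devoicing: no change — [madigo]
  Rule 2 Intervocalic Lenition: [madigo] → [maziho]
  Rule 3 Nasal Place Assimilation: no change — [maziho]
/golagod/:
  Rule 1 Final Devoicing: [golagod] → [golagot]
  Rule 2 Intervocalic Lenition: [golagot] → [golahot]
  Rule 3 Nasal Place Assimilation: no change — [golahot]

[vuzosutu], [maziho], [golahot]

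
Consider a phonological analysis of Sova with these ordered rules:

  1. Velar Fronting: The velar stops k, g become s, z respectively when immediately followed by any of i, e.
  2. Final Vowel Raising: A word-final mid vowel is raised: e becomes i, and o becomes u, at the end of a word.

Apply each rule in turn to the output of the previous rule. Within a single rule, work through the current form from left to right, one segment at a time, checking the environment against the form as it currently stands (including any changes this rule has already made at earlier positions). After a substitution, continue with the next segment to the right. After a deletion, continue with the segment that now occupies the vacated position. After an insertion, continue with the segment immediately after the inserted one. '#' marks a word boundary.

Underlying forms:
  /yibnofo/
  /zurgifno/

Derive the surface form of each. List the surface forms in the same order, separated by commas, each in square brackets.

[yibnofu], [zurzifnu]

/yibnofo/:
  1 Velar Fronting: no change — [yibnofo]
  2 Final Vowel Raising: [yibnofo] → [yibnofu]
/zurgifno/:
  1 Velar Fronting: [zurgifno] → [zurzifno]
  2 Final Vowel Raising: [zurzifno] → [zurzifnu]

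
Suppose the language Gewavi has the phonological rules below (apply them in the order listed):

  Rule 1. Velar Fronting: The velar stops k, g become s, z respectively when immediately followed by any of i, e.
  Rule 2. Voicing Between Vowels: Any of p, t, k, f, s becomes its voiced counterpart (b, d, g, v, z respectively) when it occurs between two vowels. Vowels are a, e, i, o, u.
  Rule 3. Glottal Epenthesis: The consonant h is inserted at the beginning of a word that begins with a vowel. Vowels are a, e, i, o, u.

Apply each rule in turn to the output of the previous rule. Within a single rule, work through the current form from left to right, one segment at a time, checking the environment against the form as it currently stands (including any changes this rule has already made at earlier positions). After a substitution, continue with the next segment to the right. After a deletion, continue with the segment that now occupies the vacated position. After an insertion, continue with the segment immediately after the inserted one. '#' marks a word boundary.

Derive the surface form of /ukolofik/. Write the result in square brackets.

[hugolovik]

Rule 1 Velar Fronting: no change — [ukolofik]
Rule 2 Voicing Between Vowels: [ukolofik] → [ugolovik]
Rule 3 Glottal Epenthesis: [ugolovik] → [hugolovik]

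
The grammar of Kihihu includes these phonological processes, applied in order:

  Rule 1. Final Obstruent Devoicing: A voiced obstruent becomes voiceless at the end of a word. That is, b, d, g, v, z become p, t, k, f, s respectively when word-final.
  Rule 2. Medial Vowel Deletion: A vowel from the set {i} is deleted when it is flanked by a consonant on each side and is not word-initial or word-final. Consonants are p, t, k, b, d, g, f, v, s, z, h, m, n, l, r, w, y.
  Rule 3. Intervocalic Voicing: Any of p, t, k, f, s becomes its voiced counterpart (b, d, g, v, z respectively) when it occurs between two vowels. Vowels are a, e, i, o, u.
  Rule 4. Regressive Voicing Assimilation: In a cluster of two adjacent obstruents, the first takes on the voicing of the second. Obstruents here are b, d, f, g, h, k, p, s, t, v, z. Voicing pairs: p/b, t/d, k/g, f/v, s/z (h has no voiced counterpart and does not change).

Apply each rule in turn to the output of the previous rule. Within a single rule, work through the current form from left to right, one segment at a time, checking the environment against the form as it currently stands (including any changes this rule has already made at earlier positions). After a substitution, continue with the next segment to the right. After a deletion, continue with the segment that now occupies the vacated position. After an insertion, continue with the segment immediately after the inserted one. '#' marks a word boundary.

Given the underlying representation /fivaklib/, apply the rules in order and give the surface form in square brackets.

Rule 1 Final Obstruent Devoicing: [fivaklib] → [fivaklip]
Rule 2 Medial Vowel Deletion: [fivaklip] → [fvaklp]
Rule 3 Intervocalic Voicing: no change — [fvaklp]
Rule 4 Regressive Voicing Assimilation: [fvaklp] → [vvaklp]

[vvaklp]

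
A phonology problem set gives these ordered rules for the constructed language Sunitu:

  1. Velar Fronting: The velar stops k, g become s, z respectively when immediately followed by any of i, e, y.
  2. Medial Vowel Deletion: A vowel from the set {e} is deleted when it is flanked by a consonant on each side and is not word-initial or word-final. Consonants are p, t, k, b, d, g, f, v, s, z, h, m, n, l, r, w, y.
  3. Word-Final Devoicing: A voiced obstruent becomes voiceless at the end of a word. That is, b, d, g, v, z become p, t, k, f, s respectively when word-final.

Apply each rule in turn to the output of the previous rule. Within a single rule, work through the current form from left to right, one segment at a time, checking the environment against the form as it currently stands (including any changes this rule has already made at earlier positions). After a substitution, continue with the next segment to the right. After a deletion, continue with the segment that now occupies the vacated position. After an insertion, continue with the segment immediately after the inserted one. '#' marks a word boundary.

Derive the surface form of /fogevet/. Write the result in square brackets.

1 Velar Fronting: [fogevet] → [fozevet]
2 Medial Vowel Deletion: [fozevet] → [fozvt]
3 Word-Final Devoicing: no change — [fozvt]

[fozvt]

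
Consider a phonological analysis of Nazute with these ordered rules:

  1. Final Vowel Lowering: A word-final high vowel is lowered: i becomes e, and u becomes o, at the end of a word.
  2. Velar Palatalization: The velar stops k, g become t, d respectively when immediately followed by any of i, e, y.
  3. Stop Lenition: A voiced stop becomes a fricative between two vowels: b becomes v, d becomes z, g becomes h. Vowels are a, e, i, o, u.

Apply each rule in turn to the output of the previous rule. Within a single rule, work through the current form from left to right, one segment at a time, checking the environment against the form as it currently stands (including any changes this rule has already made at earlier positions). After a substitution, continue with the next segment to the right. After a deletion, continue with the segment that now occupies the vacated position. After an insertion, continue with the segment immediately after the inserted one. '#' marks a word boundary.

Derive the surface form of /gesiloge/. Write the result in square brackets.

1 Final Vowel Lowering: no change — [gesiloge]
2 Velar Palatalization: [gesiloge] → [desilode]
3 Stop Lenition: [desilode] → [desiloze]

[desiloze]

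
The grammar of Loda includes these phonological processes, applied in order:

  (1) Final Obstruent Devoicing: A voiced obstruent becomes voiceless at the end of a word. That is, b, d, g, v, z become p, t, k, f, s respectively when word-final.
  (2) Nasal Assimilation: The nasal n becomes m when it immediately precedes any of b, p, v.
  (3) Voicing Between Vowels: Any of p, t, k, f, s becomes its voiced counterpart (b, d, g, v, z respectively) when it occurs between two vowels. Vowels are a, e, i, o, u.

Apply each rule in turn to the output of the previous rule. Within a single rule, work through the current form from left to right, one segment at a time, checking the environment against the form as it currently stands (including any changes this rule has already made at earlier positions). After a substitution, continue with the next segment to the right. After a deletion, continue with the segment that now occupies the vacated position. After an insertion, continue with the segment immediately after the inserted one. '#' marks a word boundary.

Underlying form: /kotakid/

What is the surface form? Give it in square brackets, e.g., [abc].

(1) Final Obstruent Devoicing: [kotakid] → [kotakit]
(2) Nasal Assimilation: no change — [kotakit]
(3) Voicing Between Vowels: [kotakit] → [kodagit]

[kodagit]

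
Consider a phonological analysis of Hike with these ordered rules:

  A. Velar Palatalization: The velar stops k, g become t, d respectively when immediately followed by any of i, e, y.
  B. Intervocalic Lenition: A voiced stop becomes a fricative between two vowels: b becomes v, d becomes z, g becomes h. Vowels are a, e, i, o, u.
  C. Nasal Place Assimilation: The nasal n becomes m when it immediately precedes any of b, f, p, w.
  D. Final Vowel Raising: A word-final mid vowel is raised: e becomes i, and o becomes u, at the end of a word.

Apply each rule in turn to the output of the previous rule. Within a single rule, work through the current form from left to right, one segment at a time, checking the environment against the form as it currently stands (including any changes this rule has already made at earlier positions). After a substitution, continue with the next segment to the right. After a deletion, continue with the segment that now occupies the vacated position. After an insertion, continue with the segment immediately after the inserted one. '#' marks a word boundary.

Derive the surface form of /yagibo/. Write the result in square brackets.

A Velar Palatalization: [yagibo] → [yadibo]
B Intervocalic Lenition: [yadibo] → [yazivo]
C Nasal Place Assimilation: no change — [yazivo]
D Final Vowel Raising: [yazivo] → [yazivu]

[yazivu]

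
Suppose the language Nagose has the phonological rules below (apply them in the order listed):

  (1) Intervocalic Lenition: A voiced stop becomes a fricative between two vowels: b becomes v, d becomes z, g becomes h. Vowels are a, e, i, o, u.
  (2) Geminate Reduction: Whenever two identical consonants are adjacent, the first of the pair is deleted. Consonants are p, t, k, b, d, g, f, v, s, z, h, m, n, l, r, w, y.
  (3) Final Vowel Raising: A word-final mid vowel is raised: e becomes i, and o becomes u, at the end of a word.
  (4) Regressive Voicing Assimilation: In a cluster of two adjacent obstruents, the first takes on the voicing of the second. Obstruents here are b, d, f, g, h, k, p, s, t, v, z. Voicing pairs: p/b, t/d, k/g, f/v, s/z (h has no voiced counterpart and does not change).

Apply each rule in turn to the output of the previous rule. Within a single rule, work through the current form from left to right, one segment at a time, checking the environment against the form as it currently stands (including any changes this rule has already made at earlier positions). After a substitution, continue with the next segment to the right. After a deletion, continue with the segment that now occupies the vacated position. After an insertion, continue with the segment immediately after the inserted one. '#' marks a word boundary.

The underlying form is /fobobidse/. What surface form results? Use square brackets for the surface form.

[fovovitsi]

(1) Intervocalic Lenition: [fobobidse] → [fovovidse]
(2) Geminate Reduction: no change — [fovovidse]
(3) Final Vowel Raising: [fovovidse] → [fovovidsi]
(4) Regressive Voicing Assimilation: [fovovidsi] → [fovovitsi]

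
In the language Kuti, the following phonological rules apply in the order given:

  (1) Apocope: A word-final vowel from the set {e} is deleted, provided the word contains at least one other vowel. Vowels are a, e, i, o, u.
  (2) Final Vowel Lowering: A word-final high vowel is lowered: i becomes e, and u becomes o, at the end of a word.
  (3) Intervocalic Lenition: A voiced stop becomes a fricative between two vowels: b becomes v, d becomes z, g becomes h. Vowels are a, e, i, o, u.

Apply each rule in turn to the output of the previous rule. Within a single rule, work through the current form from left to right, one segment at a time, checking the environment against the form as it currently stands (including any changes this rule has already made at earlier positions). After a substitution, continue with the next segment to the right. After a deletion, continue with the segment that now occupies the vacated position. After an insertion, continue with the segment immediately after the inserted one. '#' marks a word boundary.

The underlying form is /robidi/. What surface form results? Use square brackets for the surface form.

[rovize]

(1) Apocope: no change — [robidi]
(2) Final Vowel Lowering: [robidi] → [robide]
(3) Intervocalic Lenition: [robide] → [rovize]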